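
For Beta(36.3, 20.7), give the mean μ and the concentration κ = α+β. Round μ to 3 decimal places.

μ = 0.637, κ = 57.0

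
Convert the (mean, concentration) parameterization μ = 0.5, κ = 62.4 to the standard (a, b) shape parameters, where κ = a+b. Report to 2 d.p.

a = 31.20, b = 31.20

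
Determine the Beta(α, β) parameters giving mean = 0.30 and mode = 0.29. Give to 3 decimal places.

α = 12.600, β = 29.400

With s = α+β: μ = α/s and mode = (α−1)/(s−2). Eliminating α = μs,
μs − 1 = m(s−2) ⇒ s(μ−m) = 1−2m ⇒ s = 0.42/0.01 = 42.0000.
So α = μs = 12.600, β = (1−μ)s = 29.400.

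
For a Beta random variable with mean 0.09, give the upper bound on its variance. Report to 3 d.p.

Var = μ(1−μ)/(α+β+1), which approaches μ(1−μ) as α+β → 0.
So the supremum is μ(1−μ) = 0.09×0.91 = 0.082.

0.082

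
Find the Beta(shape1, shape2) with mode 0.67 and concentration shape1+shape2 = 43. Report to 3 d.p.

shape1 = 28.470, shape2 = 14.530

Since the density peak of Beta(shape1,shape2) is at (shape1−1)/(shape1+shape2−2),
shape1 = 1 + 0.67(43−2) = 28.470 and shape2 = 43 − 28.470 = 14.530.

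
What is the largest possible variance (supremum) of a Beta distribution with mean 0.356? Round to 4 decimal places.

0.2293

For fixed mean μ the Beta variance is μ(1−μ)/(α+β+1), increasing as α+β decreases.
Its least upper bound (not attained) is μ(1−μ) = 0.356·0.644 = 0.2293.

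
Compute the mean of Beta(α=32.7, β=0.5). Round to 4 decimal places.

0.9849

E[X] = α/(α+β) = 32.7/33.2 = 0.9849.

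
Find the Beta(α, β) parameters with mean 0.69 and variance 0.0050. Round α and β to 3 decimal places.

α = 28.828, β = 12.952

Let s = α+β. The Beta variance is μ(1−μ)/(s+1).
So s+1 = μ(1−μ)/σ² = (0.69×0.31)/0.0050 = 0.2139/0.0050 = 42.7800, giving s = 41.7800.
Then α = μs = 0.69×41.7800 = 28.828 and β = (1−μ)s = 0.31×41.7800 = 12.952.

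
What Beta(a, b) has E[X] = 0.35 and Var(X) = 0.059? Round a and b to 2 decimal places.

Let s = a+b. The Beta variance is μ(1−μ)/(s+1).
So s+1 = μ(1−μ)/σ² = (0.35×0.65)/0.059 = 0.2275/0.059 = 3.8559, giving s = 2.8559.
Then a = μs = 0.35×2.8559 = 1.00 and b = (1−μ)s = 0.65×2.8559 = 1.86.

a = 1.00, b = 1.86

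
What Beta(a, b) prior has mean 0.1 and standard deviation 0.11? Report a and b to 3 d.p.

Variance = 0.11² = 0.0121. The moment-matching identity a+b = μ(1−μ)/Var − 1 gives
a+b = 0.09/0.0121 − 1 = 6.4380, so a = μ·6.4380 = 0.644 and b = (1−μ)·6.4380 = 5.794.

a = 0.644, b = 5.794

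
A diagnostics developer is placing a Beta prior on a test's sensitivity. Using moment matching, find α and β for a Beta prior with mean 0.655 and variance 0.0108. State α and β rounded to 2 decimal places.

α = 13.05, β = 6.87

By moment matching, α+β = μ(1−μ)/σ² − 1 = (0.655·0.345)/0.0108 − 1 = 20.9236 − 1 = 19.9236.
Since α/(α+β) = μ, α = 0.655·19.9236 = 13.05 and β = 0.345·19.9236 = 6.87.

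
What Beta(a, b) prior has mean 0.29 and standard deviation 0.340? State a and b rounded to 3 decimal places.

σ² = 0.340² = 0.115600.
With s = a+b, Var = μ(1−μ)/(s+1), so s+1 = (0.29×0.71)/0.115600 = 1.7811 and s = 0.7811.
a = μs = 0.227, b = (1−μ)s = 0.555.

a = 0.227, b = 0.555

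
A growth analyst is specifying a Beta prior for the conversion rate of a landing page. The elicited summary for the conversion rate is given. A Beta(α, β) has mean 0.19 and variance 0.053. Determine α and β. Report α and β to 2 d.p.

α = 0.36, β = 1.54

By moment matching, α+β = μ(1−μ)/σ² − 1 = (0.19·0.81)/0.053 − 1 = 2.9038 − 1 = 1.9038.
Since α/(α+β) = μ, α = 0.19·1.9038 = 0.36 and β = 0.81·1.9038 = 1.54.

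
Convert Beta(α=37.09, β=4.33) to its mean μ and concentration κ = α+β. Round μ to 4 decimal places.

κ = α+β = 37.09+4.33 = 41.42; μ = α/κ = 37.09/41.42 = 0.8955.

μ = 0.8955, κ = 41.42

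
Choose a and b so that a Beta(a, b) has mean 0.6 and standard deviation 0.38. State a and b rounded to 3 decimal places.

σ² = 0.38² = 0.1444.
With s = a+b, Var = μ(1−μ)/(s+1), so s+1 = (0.6×0.4)/0.1444 = 1.6620 and s = 0.6620.
a = μs = 0.397, b = (1−μ)s = 0.265.

a = 0.397, b = 0.265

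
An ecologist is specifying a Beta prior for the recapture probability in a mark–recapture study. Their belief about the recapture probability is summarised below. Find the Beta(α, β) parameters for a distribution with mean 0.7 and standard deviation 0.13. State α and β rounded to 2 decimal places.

First σ² = 0.0169. Setting α = μn, β = (1−μ)n with n = α+β,
μ(1−μ)/(n+1) = 0.0169 ⇒ n+1 = 0.21/0.0169 = 12.4260 ⇒ n = 11.4260.
Hence α = 0.7×11.4260 = 8.00, β = 0.3×11.4260 = 3.43.

α = 8.00, β = 3.43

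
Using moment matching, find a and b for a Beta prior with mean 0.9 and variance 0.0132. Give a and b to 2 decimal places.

a = 5.24, b = 0.58

By moment matching, a+b = μ(1−μ)/σ² − 1 = (0.9·0.1)/0.0132 − 1 = 6.8182 − 1 = 5.8182.
Since a/(a+b) = μ, a = 0.9·5.8182 = 5.24 and b = 0.1·5.8182 = 0.58.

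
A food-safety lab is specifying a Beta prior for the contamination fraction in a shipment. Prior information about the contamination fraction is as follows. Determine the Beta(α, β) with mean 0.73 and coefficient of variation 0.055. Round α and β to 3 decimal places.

α = 88.526, β = 32.743

σ = CV·μ = 0.055×0.73 = 0.04015, so σ² = 0.001612.
s+1 = μ(1−μ)/σ² = 0.1971/0.001612 = 122.2688, so s = α+β = 121.2688.
α = μs = 88.526, β = (1−μ)s = 32.743.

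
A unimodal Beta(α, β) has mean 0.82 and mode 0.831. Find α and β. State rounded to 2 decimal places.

α = 49.35, β = 10.83

With s = α+β: μ = α/s and mode = (α−1)/(s−2). Eliminating α = μs,
μs − 1 = m(s−2) ⇒ s(μ−m) = 1−2m ⇒ s = -0.662/-0.011 = 60.1818.
So α = μs = 49.35, β = (1−μ)s = 10.83.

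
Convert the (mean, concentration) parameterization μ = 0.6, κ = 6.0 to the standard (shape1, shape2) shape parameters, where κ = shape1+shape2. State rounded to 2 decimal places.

shape1 = 3.60, shape2 = 2.40

Split κ in proportion μ : (1−μ): shape1 = 0.6·6.0 = 3.60, shape2 = 6.0 − 3.60 = 2.40.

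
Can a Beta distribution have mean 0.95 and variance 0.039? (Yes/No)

Yes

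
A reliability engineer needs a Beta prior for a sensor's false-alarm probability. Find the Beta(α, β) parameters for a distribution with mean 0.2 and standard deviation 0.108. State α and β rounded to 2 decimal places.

α = 2.54, β = 10.17

σ² = 0.108² = 0.011664.
With s = α+β, Var = μ(1−μ)/(s+1), so s+1 = (0.2×0.8)/0.011664 = 13.7174 and s = 12.7174.
α = μs = 2.54, β = (1−μ)s = 10.17.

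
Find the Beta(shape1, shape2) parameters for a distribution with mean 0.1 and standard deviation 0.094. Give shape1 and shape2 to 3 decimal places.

Variance = 0.094² = 0.008836. The moment-matching identity shape1+shape2 = μ(1−μ)/Var − 1 gives
shape1+shape2 = 0.09/0.008836 − 1 = 9.1856, so shape1 = μ·9.1856 = 0.919 and shape2 = (1−μ)·9.1856 = 8.267.

shape1 = 0.919, shape2 = 8.267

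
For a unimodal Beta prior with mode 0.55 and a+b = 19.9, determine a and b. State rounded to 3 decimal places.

Mode = (a−1)/(κ−2) with κ = a+b, so a−1 = 0.55·17.9 = 9.845.
a = 10.845; b = κ − a = 9.055.

a = 10.845, b = 9.055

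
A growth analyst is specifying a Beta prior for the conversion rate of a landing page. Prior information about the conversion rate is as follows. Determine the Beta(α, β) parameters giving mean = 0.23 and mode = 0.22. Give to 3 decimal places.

α = 12.880, β = 43.120

With s = α+β: μ = α/s and mode = (α−1)/(s−2). Eliminating α = μs,
μs − 1 = m(s−2) ⇒ s(μ−m) = 1−2m ⇒ s = 0.56/0.01 = 56.0000.
So α = μs = 12.880, β = (1−μ)s = 43.120.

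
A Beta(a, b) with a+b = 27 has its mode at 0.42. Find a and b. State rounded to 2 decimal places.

a = 11.50, b = 15.50

Mode = (a−1)/(κ−2) with κ = a+b, so a−1 = 0.42·25 = 10.50.
a = 11.50; b = κ − a = 15.50.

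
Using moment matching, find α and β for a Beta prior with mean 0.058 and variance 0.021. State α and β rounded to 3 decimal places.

Let s = α+β. The Beta variance is μ(1−μ)/(s+1).
So s+1 = μ(1−μ)/σ² = (0.058×0.942)/0.021 = 0.054636/0.021 = 2.6017, giving s = 1.6017.
Then α = μs = 0.058×1.6017 = 0.093 and β = (1−μ)s = 0.942×1.6017 = 1.509.

α = 0.093, β = 1.509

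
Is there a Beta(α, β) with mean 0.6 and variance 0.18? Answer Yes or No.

Yes

A Beta with mean μ has variance μ(1−μ)/(α+β+1) < μ(1−μ).
Here μ(1−μ) = 0.6×0.4 = 0.24, and 0.18 < 0.24.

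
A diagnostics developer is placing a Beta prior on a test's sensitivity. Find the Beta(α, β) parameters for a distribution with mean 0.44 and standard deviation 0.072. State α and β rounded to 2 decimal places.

First σ² = 0.005184. Setting α = μn, β = (1−μ)n with n = α+β,
μ(1−μ)/(n+1) = 0.005184 ⇒ n+1 = 0.2464/0.005184 = 47.5309 ⇒ n = 46.5309.
Hence α = 0.44×46.5309 = 20.47, β = 0.56×46.5309 = 26.06.

α = 20.47, β = 26.06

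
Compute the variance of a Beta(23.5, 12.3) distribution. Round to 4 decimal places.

α+β = 35.8 and αβ = 289.05, so Var = αβ/[(α+β)²(α+β+1)] = 289.05/47164.352 = 0.0061.

0.0061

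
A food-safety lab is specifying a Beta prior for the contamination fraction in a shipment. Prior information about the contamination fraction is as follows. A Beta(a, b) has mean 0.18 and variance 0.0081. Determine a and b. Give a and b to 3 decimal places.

By moment matching, a+b = μ(1−μ)/σ² − 1 = (0.18·0.82)/0.0081 − 1 = 18.2222 − 1 = 17.2222.
Since a/(a+b) = μ, a = 0.18·17.2222 = 3.100 and b = 0.82·17.2222 = 14.122.

a = 3.100, b = 14.122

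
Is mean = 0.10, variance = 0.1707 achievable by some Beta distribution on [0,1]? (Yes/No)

No

A Beta with mean μ has variance μ(1−μ)/(α+β+1) < μ(1−μ).
Here μ(1−μ) = 0.10×0.90 = 0.0900, and 0.1707 ≥ 0.0900.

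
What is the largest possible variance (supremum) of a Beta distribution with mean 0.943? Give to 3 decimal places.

0.054

For fixed mean μ the Beta variance is μ(1−μ)/(α+β+1), increasing as α+β decreases.
Its least upper bound (not attained) is μ(1−μ) = 0.943·0.057 = 0.054.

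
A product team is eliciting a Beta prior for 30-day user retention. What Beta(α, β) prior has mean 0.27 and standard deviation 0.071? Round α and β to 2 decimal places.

α = 10.29, β = 27.81

σ² = 0.071² = 0.005041.
With s = α+β, Var = μ(1−μ)/(s+1), so s+1 = (0.27×0.73)/0.005041 = 39.0994 and s = 38.0994.
α = μs = 10.29, β = (1−μ)s = 27.81.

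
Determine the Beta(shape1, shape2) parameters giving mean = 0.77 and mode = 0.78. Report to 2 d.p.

shape1 = 43.12, shape2 = 12.88

With s = shape1+shape2: μ = shape1/s and mode = (shape1−1)/(s−2). Eliminating shape1 = μs,
μs − 1 = m(s−2) ⇒ s(μ−m) = 1−2m ⇒ s = -0.56/-0.01 = 56.0000.
So shape1 = μs = 43.12, shape2 = (1−μ)s = 12.88.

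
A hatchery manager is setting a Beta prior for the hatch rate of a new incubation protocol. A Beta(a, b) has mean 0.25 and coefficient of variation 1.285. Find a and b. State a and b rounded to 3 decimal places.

σ = CV·μ = 1.285×0.25 = 0.32125, so σ² = 0.103202.
s+1 = μ(1−μ)/σ² = 0.1875/0.103202 = 1.8168, so s = a+b = 0.8168.
a = μs = 0.204, b = (1−μ)s = 0.613.

a = 0.204, b = 0.613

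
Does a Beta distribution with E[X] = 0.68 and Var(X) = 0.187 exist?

Yes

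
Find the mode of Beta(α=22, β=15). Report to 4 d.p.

0.6000

With α,β > 1, mode = (α−1)/(α+β−2) = 21/35 = 0.6000.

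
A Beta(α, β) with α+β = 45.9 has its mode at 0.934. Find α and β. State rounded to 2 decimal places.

α = 42.00, β = 3.90

Mode = (α−1)/(κ−2) with κ = α+β, so α−1 = 0.934·43.9 = 41.00.
α = 42.00; β = κ − α = 3.90.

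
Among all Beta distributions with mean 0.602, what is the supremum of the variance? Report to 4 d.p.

0.2396

Var = μ(1−μ)/(α+β+1), which approaches μ(1−μ) as α+β → 0.
So the supremum is μ(1−μ) = 0.602×0.398 = 0.2396.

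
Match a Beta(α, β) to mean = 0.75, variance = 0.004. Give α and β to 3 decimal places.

Let s = α+β. The Beta variance is μ(1−μ)/(s+1).
So s+1 = μ(1−μ)/σ² = (0.75×0.25)/0.004 = 0.1875/0.004 = 46.8750, giving s = 45.8750.
Then α = μs = 0.75×45.8750 = 34.406 and β = (1−μ)s = 0.25×45.8750 = 11.469.

α = 34.406, β = 11.469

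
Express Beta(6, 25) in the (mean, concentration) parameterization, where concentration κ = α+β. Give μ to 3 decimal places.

μ = 0.194, κ = 31

κ = α+β = 6+25 = 31; μ = α/κ = 6/31 = 0.194.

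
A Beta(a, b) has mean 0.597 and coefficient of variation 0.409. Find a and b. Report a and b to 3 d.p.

σ = CV·μ = 0.409×0.597 = 0.24417, so σ² = 0.059620.
s+1 = μ(1−μ)/σ² = 0.240591/0.059620 = 4.0354, so s = a+b = 3.0354.
a = μs = 1.812, b = (1−μ)s = 1.223.

a = 1.812, b = 1.223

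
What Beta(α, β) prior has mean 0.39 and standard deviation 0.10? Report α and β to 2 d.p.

α = 8.89, β = 13.90

First σ² = 0.0100. Setting α = μn, β = (1−μ)n with n = α+β,
μ(1−μ)/(n+1) = 0.0100 ⇒ n+1 = 0.2379/0.0100 = 23.7900 ⇒ n = 22.7900.
Hence α = 0.39×22.7900 = 8.89, β = 0.61×22.7900 = 13.90.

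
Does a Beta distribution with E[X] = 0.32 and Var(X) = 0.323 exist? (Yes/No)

The Beta variance bound is σ² < μ(1−μ).
Here μ(1−μ) = 0.32×0.68 = 0.2176, and 0.323 ≥ 0.2176.

No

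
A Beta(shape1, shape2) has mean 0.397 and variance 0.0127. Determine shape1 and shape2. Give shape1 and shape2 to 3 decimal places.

shape1 = 7.086, shape2 = 10.763

By moment matching, shape1+shape2 = μ(1−μ)/σ² − 1 = (0.397·0.603)/0.0127 − 1 = 18.8497 − 1 = 17.8497.
Since shape1/(shape1+shape2) = μ, shape1 = 0.397·17.8497 = 7.086 and shape2 = 0.603·17.8497 = 10.763.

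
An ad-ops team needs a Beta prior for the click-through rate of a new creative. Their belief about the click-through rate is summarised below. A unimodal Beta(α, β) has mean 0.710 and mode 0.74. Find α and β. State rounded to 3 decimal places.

α = 11.360, β = 4.640

Let s = α+β. Mean gives α = μs = 0.710s; mode gives (α−1)/(s−2) = 0.74.
Substituting: 0.710s − 1 = 0.74(s−2) = 0.74s − 1.48, so -0.030s = -0.48 and s = 16.0000.
Then α = 0.710×16.0000 = 11.360 and β = s−α = 4.640.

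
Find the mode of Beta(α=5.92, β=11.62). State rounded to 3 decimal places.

0.317

The density x^(α−1)(1−x)^(β−1) is maximised at (α−1)/(α+β−2) = 4.92/15.54 = 0.317.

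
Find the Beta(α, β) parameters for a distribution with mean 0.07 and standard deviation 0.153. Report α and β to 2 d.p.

α = 0.12, β = 1.66

First σ² = 0.023409. Setting α = μn, β = (1−μ)n with n = α+β,
μ(1−μ)/(n+1) = 0.023409 ⇒ n+1 = 0.0651/0.023409 = 2.7810 ⇒ n = 1.7810.
Hence α = 0.07×1.7810 = 0.12, β = 0.93×1.7810 = 1.66.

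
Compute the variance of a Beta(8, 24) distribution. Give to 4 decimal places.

0.0057

Var = αβ/[(α+β)²(α+β+1)] = (8×24)/(32²×33) = 192/33792 = 0.0057.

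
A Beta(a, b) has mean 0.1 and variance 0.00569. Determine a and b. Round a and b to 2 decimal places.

a = 1.48, b = 13.34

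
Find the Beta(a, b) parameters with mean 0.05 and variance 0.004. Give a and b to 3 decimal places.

Let s = a+b. The Beta variance is μ(1−μ)/(s+1).
So s+1 = μ(1−μ)/σ² = (0.05×0.95)/0.004 = 0.0475/0.004 = 11.8750, giving s = 10.8750.
Then a = μs = 0.05×10.8750 = 0.544 and b = (1−μ)s = 0.95×10.8750 = 10.331.

a = 0.544, b = 10.331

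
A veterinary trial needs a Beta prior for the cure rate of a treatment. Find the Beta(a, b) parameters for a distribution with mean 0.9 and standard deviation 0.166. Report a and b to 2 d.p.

σ² = 0.166² = 0.027556.
With s = a+b, Var = μ(1−μ)/(s+1), so s+1 = (0.9×0.1)/0.027556 = 3.2661 and s = 2.2661.
a = μs = 2.04, b = (1−μ)s = 0.23.

a = 2.04, b = 0.23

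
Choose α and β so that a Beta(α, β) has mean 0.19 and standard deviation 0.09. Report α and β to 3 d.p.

σ² = 0.09² = 0.0081.
With s = α+β, Var = μ(1−μ)/(s+1), so s+1 = (0.19×0.81)/0.0081 = 19.0000 and s = 18.0000.
α = μs = 3.420, β = (1−μ)s = 14.580.

α = 3.420, β = 14.580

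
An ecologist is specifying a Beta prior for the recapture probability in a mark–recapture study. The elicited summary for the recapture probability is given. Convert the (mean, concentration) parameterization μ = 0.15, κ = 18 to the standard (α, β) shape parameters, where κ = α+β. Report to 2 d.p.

α = 2.70, β = 15.30

α = μκ = 0.15×18 = 2.70 and β = (1−μ)κ = 0.85×18 = 15.30.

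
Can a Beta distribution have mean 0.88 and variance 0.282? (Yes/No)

No

A Beta with mean μ has variance μ(1−μ)/(α+β+1) < μ(1−μ).
Here μ(1−μ) = 0.88×0.12 = 0.1056, and 0.282 ≥ 0.1056.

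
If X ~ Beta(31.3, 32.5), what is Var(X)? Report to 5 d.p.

0.00386

α+β = 63.8 and αβ = 1017.25, so Var = αβ/[(α+β)²(α+β+1)] = 1017.25/263764.512 = 0.00386.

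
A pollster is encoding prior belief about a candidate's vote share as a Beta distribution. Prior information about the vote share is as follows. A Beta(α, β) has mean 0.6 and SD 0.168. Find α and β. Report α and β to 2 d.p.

α = 4.50, β = 3.00

Variance = 0.168² = 0.028224. The moment-matching identity α+β = μ(1−μ)/Var − 1 gives
α+β = 0.24/0.028224 − 1 = 7.5034, so α = μ·7.5034 = 4.50 and β = (1−μ)·7.5034 = 3.00.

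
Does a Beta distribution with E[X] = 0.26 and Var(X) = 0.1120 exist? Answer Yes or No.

For any Beta, Var(X) < E[X]·(1−E[X]).
Here μ(1−μ) = 0.26×0.74 = 0.1924, and 0.1120 < 0.1924.

Yes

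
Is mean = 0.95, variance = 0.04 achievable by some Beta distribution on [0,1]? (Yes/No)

Yes

The Beta variance bound is σ² < μ(1−μ).
Here μ(1−μ) = 0.95×0.05 = 0.0475, and 0.04 < 0.0475.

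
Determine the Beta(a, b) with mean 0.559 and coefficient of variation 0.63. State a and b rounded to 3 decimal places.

a = 0.552, b = 0.436

Var = (CV·μ)² = (0.63×0.559)² = 0.124024.
a+b = μ(1−μ)/Var − 1 = 0.246519/0.124024 − 1 = 0.9877.
Thus a = 0.559·0.9877 = 0.552 and b = 0.441·0.9877 = 0.436.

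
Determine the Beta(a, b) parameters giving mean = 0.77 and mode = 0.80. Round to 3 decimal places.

a = 15.400, b = 4.600

Let s = a+b. Mean gives a = μs = 0.77s; mode gives (a−1)/(s−2) = 0.80.
Substituting: 0.77s − 1 = 0.80(s−2) = 0.80s − 1.60, so -0.03s = -0.60 and s = 20.0000.
Then a = 0.77×20.0000 = 15.400 and b = s−a = 4.600.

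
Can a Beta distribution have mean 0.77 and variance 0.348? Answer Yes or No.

No

The Beta variance bound is σ² < μ(1−μ).
Here μ(1−μ) = 0.77×0.23 = 0.1771, and 0.348 ≥ 0.1771.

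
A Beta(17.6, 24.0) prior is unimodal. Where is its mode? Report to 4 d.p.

0.4192

With α,β > 1, mode = (α−1)/(α+β−2) = 16.6/39.6 = 0.4192.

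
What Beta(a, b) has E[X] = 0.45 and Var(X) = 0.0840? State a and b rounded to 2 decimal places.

Let s = a+b. The Beta variance is μ(1−μ)/(s+1).
So s+1 = μ(1−μ)/σ² = (0.45×0.55)/0.0840 = 0.2475/0.0840 = 2.9464, giving s = 1.9464.
Then a = μs = 0.45×1.9464 = 0.88 and b = (1−μ)s = 0.55×1.9464 = 1.07.

a = 0.88, b = 1.07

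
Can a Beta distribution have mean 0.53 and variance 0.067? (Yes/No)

The Beta variance bound is σ² < μ(1−μ).
Here μ(1−μ) = 0.53×0.47 = 0.2491, and 0.067 < 0.2491.

Yes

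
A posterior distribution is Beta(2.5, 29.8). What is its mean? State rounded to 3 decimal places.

The Beta mean is α/(α+β) = 2.5/(2.5+29.8) = 0.077.

0.077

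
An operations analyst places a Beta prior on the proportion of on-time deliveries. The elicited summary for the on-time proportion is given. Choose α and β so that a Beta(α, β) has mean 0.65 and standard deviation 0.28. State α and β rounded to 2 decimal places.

First σ² = 0.0784. Setting α = μn, β = (1−μ)n with n = α+β,
μ(1−μ)/(n+1) = 0.0784 ⇒ n+1 = 0.2275/0.0784 = 2.9018 ⇒ n = 1.9018.
Hence α = 0.65×1.9018 = 1.24, β = 0.35×1.9018 = 0.67.

α = 1.24, β = 0.67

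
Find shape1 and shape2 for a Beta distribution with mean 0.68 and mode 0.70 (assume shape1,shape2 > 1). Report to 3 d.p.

With s = shape1+shape2: μ = shape1/s and mode = (shape1−1)/(s−2). Eliminating shape1 = μs,
μs − 1 = m(s−2) ⇒ s(μ−m) = 1−2m ⇒ s = -0.40/-0.02 = 20.0000.
So shape1 = μs = 13.600, shape2 = (1−μ)s = 6.400.

shape1 = 13.600, shape2 = 6.400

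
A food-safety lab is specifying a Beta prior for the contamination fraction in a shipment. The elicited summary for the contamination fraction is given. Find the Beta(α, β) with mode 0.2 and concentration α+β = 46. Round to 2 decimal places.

Mode = (α−1)/(κ−2) with κ = α+β, so α−1 = 0.2·44 = 8.80.
α = 9.80; β = κ − α = 36.20.

α = 9.80, β = 36.20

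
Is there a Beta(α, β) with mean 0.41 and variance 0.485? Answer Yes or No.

For any Beta, Var(X) < E[X]·(1−E[X]).
Here μ(1−μ) = 0.41×0.59 = 0.2419, and 0.485 ≥ 0.2419.

No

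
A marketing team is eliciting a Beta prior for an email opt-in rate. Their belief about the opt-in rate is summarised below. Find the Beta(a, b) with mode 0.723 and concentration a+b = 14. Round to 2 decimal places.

a = 9.68, b = 4.32

Since the density peak of Beta(a,b) is at (a−1)/(a+b−2),
a = 1 + 0.723(14−2) = 9.68 and b = 14 − 9.68 = 4.32.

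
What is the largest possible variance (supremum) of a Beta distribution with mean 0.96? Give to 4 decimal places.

0.0384

For fixed mean μ the Beta variance is μ(1−μ)/(α+β+1), increasing as α+β decreases.
Its least upper bound (not attained) is μ(1−μ) = 0.96·0.04 = 0.0384.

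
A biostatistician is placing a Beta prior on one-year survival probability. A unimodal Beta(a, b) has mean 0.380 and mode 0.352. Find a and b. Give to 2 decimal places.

a = 4.02, b = 6.55

Let s = a+b. Mean gives a = μs = 0.380s; mode gives (a−1)/(s−2) = 0.352.
Substituting: 0.380s − 1 = 0.352(s−2) = 0.352s − 0.704, so 0.028s = 0.296 and s = 10.5714.
Then a = 0.380×10.5714 = 4.02 and b = s−a = 6.55.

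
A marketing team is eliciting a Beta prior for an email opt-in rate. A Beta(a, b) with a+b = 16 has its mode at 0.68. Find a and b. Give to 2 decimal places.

For a,b>1 the mode is (a−1)/(a+b−2), so a = mode·(κ−2)+1 = 0.68×14+1 = 10.52.
And b = (1−mode)·(κ−2)+1 = 0.32×14+1 = 5.48.

a = 10.52, b = 5.48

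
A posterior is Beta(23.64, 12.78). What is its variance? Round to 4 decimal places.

α+β = 36.42 and αβ = 302.1192, so Var = αβ/[(α+β)²(α+β+1)] = 302.1192/49634.501688 = 0.0061.

0.0061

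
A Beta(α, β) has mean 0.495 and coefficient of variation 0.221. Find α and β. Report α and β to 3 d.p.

Var = (CV·μ)² = (0.221×0.495)² = 0.011967.
α+β = μ(1−μ)/Var − 1 = 0.249975/0.011967 − 1 = 19.8882.
Thus α = 0.495·19.8882 = 9.845 and β = 0.505·19.8882 = 10.044.

α = 9.845, β = 10.044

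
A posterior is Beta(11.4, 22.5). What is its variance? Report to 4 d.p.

0.0064

α+β = 33.9 and αβ = 256.50, so Var = αβ/[(α+β)²(α+β+1)] = 256.50/40107.429 = 0.0064.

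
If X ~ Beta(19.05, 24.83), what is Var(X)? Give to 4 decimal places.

μ = 19.05/43.88 = 0.434139; Var = μ(1−μ)/(α+β+1) = 0.2456623/44.88 = 0.0055.

0.0055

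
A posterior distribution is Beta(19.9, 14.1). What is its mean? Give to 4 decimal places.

E[X] = α/(α+β) = 19.9/34.0 = 0.5853.

0.5853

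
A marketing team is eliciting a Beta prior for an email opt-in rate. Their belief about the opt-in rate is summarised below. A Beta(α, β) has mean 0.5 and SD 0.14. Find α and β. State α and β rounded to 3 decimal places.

First σ² = 0.0196. Setting α = μn, β = (1−μ)n with n = α+β,
μ(1−μ)/(n+1) = 0.0196 ⇒ n+1 = 0.25/0.0196 = 12.7551 ⇒ n = 11.7551.
Hence α = 0.5×11.7551 = 5.878, β = 0.5×11.7551 = 5.878.

α = 5.878, β = 5.878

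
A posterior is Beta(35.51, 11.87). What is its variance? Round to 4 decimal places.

0.0039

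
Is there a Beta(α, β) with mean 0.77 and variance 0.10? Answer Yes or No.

Yes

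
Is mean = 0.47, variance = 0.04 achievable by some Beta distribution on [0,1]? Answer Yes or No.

Yes

A Beta with mean μ has variance μ(1−μ)/(α+β+1) < μ(1−μ).
Here μ(1−μ) = 0.47×0.53 = 0.2491, and 0.04 < 0.2491.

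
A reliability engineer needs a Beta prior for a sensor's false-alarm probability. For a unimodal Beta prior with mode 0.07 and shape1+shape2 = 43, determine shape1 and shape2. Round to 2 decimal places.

shape1 = 3.87, shape2 = 39.13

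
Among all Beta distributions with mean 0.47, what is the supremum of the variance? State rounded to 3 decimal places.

0.249

Var = μ(1−μ)/(α+β+1), which approaches μ(1−μ) as α+β → 0.
So the supremum is μ(1−μ) = 0.47×0.53 = 0.249.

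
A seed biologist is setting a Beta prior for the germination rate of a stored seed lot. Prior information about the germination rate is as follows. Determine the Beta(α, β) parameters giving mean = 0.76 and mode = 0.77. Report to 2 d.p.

With s = α+β: μ = α/s and mode = (α−1)/(s−2). Eliminating α = μs,
μs − 1 = m(s−2) ⇒ s(μ−m) = 1−2m ⇒ s = -0.54/-0.01 = 54.0000.
So α = μs = 41.04, β = (1−μ)s = 12.96.

α = 41.04, β = 12.96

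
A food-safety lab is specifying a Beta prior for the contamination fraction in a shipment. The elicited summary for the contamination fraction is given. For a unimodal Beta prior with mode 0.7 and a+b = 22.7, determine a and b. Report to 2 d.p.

a = 15.49, b = 7.21

For a,b>1 the mode is (a−1)/(a+b−2), so a = mode·(κ−2)+1 = 0.7×20.7+1 = 15.49.
And b = (1−mode)·(κ−2)+1 = 0.3×20.7+1 = 7.21.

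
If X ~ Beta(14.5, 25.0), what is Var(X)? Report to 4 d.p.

μ = 14.5/39.5 = 0.367089; Var = μ(1−μ)/(α+β+1) = 0.2323346/40.5 = 0.0057.

0.0057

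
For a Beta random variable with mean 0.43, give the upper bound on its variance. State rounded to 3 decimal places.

0.245

Var = μ(1−μ)/(α+β+1), which approaches μ(1−μ) as α+β → 0.
So the supremum is μ(1−μ) = 0.43×0.57 = 0.245.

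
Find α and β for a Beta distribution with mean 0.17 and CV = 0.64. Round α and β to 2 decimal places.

σ = CV·μ = 0.64×0.17 = 0.10880, so σ² = 0.011837.
s+1 = μ(1−μ)/σ² = 0.1411/0.011837 = 11.9198, so s = α+β = 10.9198.
α = μs = 1.86, β = (1−μ)s = 9.06.

α = 1.86, β = 9.06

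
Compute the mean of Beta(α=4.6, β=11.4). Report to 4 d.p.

The Beta mean is α/(α+β) = 4.6/(4.6+11.4) = 0.2875.

0.2875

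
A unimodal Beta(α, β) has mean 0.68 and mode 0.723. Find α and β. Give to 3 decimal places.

With s = α+β: μ = α/s and mode = (α−1)/(s−2). Eliminating α = μs,
μs − 1 = m(s−2) ⇒ s(μ−m) = 1−2m ⇒ s = -0.446/-0.043 = 10.3721.
So α = μs = 7.053, β = (1−μ)s = 3.319.

α = 7.053, β = 3.319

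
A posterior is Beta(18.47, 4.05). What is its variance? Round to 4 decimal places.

0.0063

α+β = 22.52 and αβ = 74.8035, so Var = αβ/[(α+β)²(α+β+1)] = 74.8035/11928.177408 = 0.0063.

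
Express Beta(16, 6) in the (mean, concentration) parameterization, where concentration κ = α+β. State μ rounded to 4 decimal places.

μ = 0.7273, κ = 22

κ = α+β = 16+6 = 22; μ = α/κ = 16/22 = 0.7273.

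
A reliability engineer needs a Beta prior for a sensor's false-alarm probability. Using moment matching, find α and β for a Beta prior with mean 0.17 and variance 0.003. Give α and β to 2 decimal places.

α = 7.83, β = 38.21

By moment matching, α+β = μ(1−μ)/σ² − 1 = (0.17·0.83)/0.003 − 1 = 47.0333 − 1 = 46.0333.
Since α/(α+β) = μ, α = 0.17·46.0333 = 7.83 and β = 0.83·46.0333 = 38.21.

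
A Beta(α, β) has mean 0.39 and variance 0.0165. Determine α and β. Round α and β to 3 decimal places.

By moment matching, α+β = μ(1−μ)/σ² − 1 = (0.39·0.61)/0.0165 − 1 = 14.4182 − 1 = 13.4182.
Since α/(α+β) = μ, α = 0.39·13.4182 = 5.233 and β = 0.61·13.4182 = 8.185.

α = 5.233, β = 8.185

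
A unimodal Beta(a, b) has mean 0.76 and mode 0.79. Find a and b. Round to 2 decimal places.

a = 14.69, b = 4.64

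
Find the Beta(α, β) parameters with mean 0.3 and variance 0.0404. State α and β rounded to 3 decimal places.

Let s = α+β. The Beta variance is μ(1−μ)/(s+1).
So s+1 = μ(1−μ)/σ² = (0.3×0.7)/0.0404 = 0.21/0.0404 = 5.1980, giving s = 4.1980.
Then α = μs = 0.3×4.1980 = 1.259 and β = (1−μ)s = 0.7×4.1980 = 2.939.

α = 1.259, β = 2.939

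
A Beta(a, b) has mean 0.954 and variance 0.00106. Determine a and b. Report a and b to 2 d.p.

a = 38.54, b = 1.86

By moment matching, a+b = μ(1−μ)/σ² − 1 = (0.954·0.046)/0.00106 − 1 = 41.4000 − 1 = 40.4000.
Since a/(a+b) = μ, a = 0.954·40.4000 = 38.54 and b = 0.046·40.4000 = 1.86.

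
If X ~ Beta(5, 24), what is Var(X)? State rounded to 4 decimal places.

α+β = 29 and αβ = 120, so Var = αβ/[(α+β)²(α+β+1)] = 120/25230 = 0.0048.

0.0048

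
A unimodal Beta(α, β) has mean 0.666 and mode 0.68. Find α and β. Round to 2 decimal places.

α = 17.13, β = 8.59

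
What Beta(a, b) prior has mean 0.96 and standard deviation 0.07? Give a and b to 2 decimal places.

σ² = 0.07² = 0.0049.
With s = a+b, Var = μ(1−μ)/(s+1), so s+1 = (0.96×0.04)/0.0049 = 7.8367 and s = 6.8367.
a = μs = 6.56, b = (1−μ)s = 0.27.

a = 6.56, b = 0.27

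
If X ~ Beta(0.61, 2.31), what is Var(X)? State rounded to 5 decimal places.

0.04216

Var = αβ/[(α+β)²(α+β+1)] = (0.61×2.31)/(2.92²×3.92) = 1.4091/33.423488 = 0.04216.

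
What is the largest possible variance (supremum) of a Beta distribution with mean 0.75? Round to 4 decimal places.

0.1875

For fixed mean μ the Beta variance is μ(1−μ)/(α+β+1), increasing as α+β decreases.
Its least upper bound (not attained) is μ(1−μ) = 0.75·0.25 = 0.1875.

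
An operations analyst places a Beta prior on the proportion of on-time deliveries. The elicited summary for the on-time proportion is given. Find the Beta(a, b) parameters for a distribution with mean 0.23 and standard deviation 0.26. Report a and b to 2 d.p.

a = 0.37, b = 1.25

First σ² = 0.0676. Setting a = μn, b = (1−μ)n with n = a+b,
μ(1−μ)/(n+1) = 0.0676 ⇒ n+1 = 0.1771/0.0676 = 2.6198 ⇒ n = 1.6198.
Hence a = 0.23×1.6198 = 0.37, b = 0.77×1.6198 = 1.25.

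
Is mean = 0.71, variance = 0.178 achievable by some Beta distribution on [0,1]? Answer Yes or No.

Yes

For any Beta, Var(X) < E[X]·(1−E[X]).
Here μ(1−μ) = 0.71×0.29 = 0.2059, and 0.178 < 0.2059.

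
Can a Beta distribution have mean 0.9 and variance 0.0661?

Yes

A Beta with mean μ has variance μ(1−μ)/(α+β+1) < μ(1−μ).
Here μ(1−μ) = 0.9×0.1 = 0.09, and 0.0661 < 0.09.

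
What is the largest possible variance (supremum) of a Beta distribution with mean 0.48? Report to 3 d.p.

Var = μ(1−μ)/(α+β+1), which approaches μ(1−μ) as α+β → 0.
So the supremum is μ(1−μ) = 0.48×0.52 = 0.250.

0.250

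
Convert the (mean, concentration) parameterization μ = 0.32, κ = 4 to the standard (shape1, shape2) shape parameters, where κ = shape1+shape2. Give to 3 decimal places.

shape1 = 1.280, shape2 = 2.720

Split κ in proportion μ : (1−μ): shape1 = 0.32·4 = 1.280, shape2 = 4 − 1.280 = 2.720.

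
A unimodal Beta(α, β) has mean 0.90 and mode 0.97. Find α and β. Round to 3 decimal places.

α = 12.086, β = 1.343

Let s = α+β. Mean gives α = μs = 0.90s; mode gives (α−1)/(s−2) = 0.97.
Substituting: 0.90s − 1 = 0.97(s−2) = 0.97s − 1.94, so -0.07s = -0.94 and s = 13.4286.
Then α = 0.90×13.4286 = 12.086 and β = s−α = 1.343.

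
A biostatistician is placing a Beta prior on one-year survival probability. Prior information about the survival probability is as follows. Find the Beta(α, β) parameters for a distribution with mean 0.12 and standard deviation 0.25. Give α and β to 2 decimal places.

α = 0.08, β = 0.61

Variance = 0.25² = 0.0625. The moment-matching identity α+β = μ(1−μ)/Var − 1 gives
α+β = 0.1056/0.0625 − 1 = 0.6896, so α = μ·0.6896 = 0.08 and β = (1−μ)·0.6896 = 0.61.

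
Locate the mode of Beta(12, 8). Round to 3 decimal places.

0.611

With α,β > 1, mode = (α−1)/(α+β−2) = 11/18 = 0.611.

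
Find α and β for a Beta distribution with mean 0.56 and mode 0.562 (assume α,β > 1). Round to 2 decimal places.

α = 34.72, β = 27.28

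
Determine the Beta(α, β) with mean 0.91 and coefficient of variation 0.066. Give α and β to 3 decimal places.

α = 19.751, β = 1.953

Var = (CV·μ)² = (0.066×0.91)² = 0.003607.
α+β = μ(1−μ)/Var − 1 = 0.0819/0.003607 − 1 = 21.7046.
Thus α = 0.91·21.7046 = 19.751 and β = 0.09·21.7046 = 1.953.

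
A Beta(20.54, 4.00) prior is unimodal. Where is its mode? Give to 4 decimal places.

The density x^(α−1)(1−x)^(β−1) is maximised at (α−1)/(α+β−2) = 19.54/22.54 = 0.8669.

0.8669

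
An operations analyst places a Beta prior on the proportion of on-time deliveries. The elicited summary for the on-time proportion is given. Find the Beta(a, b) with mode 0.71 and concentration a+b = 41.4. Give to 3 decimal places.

Mode = (a−1)/(κ−2) with κ = a+b, so a−1 = 0.71·39.4 = 27.974.
a = 28.974; b = κ − a = 12.426.

a = 28.974, b = 12.426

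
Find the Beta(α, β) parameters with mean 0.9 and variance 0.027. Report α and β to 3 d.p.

By moment matching, α+β = μ(1−μ)/σ² − 1 = (0.9·0.1)/0.027 − 1 = 3.3333 − 1 = 2.3333.
Since α/(α+β) = μ, α = 0.9·2.3333 = 2.100 and β = 0.1·2.3333 = 0.233.

α = 2.100, β = 0.233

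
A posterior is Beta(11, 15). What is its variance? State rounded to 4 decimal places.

μ = 11/26 = 0.423077; Var = μ(1−μ)/(α+β+1) = 0.2440828/27 = 0.0090.

0.0090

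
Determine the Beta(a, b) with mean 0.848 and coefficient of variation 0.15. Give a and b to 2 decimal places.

σ = CV·μ = 0.15×0.848 = 0.12720, so σ² = 0.016180.
s+1 = μ(1−μ)/σ² = 0.128896/0.016180 = 7.9665, so s = a+b = 6.9665.
a = μs = 5.91, b = (1−μ)s = 1.06.

a = 5.91, b = 1.06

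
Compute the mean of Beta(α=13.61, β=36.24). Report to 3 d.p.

0.273

The Beta mean is α/(α+β) = 13.61/(13.61+36.24) = 0.273.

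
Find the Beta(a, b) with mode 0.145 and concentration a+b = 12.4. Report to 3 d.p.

For a,b>1 the mode is (a−1)/(a+b−2), so a = mode·(κ−2)+1 = 0.145×10.4+1 = 2.508.
And b = (1−mode)·(κ−2)+1 = 0.855×10.4+1 = 9.892.

a = 2.508, b = 9.892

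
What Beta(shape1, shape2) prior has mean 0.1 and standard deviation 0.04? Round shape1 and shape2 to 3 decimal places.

shape1 = 5.525, shape2 = 49.725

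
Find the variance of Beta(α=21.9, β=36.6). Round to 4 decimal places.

α+β = 58.5 and αβ = 801.54, so Var = αβ/[(α+β)²(α+β+1)] = 801.54/203623.875 = 0.0039.

0.0039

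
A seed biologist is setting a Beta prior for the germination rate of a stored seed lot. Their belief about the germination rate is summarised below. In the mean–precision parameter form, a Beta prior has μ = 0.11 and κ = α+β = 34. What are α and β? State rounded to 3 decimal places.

α = 3.740, β = 30.260

Split κ in proportion μ : (1−μ): α = 0.11·34 = 3.740, β = 34 − 3.740 = 30.260.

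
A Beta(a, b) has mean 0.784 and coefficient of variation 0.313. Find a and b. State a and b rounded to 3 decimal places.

a = 1.421, b = 0.391

σ = CV·μ = 0.313×0.784 = 0.24539, so σ² = 0.060217.
s+1 = μ(1−μ)/σ² = 0.169344/0.060217 = 2.8122, so s = a+b = 1.8122.
a = μs = 1.421, b = (1−μ)s = 0.391.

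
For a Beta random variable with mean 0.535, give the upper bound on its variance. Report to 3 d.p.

0.249

For fixed mean μ the Beta variance is μ(1−μ)/(α+β+1), increasing as α+β decreases.
Its least upper bound (not attained) is μ(1−μ) = 0.535·0.465 = 0.249.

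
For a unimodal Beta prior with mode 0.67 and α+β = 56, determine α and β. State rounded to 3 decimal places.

α = 37.180, β = 18.820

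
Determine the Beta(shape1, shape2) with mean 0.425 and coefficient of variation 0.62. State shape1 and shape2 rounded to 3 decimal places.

shape1 = 1.071, shape2 = 1.449

σ = CV·μ = 0.62×0.425 = 0.26350, so σ² = 0.069432.
s+1 = μ(1−μ)/σ² = 0.244375/0.069432 = 3.5196, so s = shape1+shape2 = 2.5196.
shape1 = μs = 1.071, shape2 = (1−μ)s = 1.449.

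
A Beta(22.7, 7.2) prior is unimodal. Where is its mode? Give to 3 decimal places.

0.778

The density x^(α−1)(1−x)^(β−1) is maximised at (α−1)/(α+β−2) = 21.7/27.9 = 0.778.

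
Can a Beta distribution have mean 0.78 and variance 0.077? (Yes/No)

Yes

The Beta variance bound is σ² < μ(1−μ).
Here μ(1−μ) = 0.78×0.22 = 0.1716, and 0.077 < 0.1716.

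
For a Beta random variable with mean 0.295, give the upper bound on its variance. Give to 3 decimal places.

0.208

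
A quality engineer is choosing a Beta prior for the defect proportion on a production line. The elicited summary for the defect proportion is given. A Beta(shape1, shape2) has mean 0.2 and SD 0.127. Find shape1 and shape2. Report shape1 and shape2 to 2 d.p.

shape1 = 1.78, shape2 = 7.14

Variance = 0.127² = 0.016129. The moment-matching identity shape1+shape2 = μ(1−μ)/Var − 1 gives
shape1+shape2 = 0.16/0.016129 − 1 = 8.9200, so shape1 = μ·8.9200 = 1.78 and shape2 = (1−μ)·8.9200 = 7.14.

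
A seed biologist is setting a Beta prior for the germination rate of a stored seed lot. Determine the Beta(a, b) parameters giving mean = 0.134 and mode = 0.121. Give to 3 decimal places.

a = 7.813, b = 50.494

With s = a+b: μ = a/s and mode = (a−1)/(s−2). Eliminating a = μs,
μs − 1 = m(s−2) ⇒ s(μ−m) = 1−2m ⇒ s = 0.758/0.013 = 58.3077.
So a = μs = 7.813, b = (1−μ)s = 50.494.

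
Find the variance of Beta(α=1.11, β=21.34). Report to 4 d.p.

Var = αβ/[(α+β)²(α+β+1)] = (1.11×21.34)/(22.45²×23.45) = 23.6874/11818.858625 = 0.0020.

0.0020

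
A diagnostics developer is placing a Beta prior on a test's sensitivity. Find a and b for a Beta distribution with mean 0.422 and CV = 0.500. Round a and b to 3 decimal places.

σ = CV·μ = 0.500×0.422 = 0.21100, so σ² = 0.044521.
s+1 = μ(1−μ)/σ² = 0.243916/0.044521 = 5.4787, so s = a+b = 4.4787.
a = μs = 1.890, b = (1−μ)s = 2.589.

a = 1.890, b = 2.589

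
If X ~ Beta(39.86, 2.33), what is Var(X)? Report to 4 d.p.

0.0012

α+β = 42.19 and αβ = 92.8738, so Var = αβ/[(α+β)²(α+β+1)] = 92.8738/76878.031559 = 0.0012.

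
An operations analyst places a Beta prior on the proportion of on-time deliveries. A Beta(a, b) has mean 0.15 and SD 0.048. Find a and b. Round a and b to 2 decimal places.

σ² = 0.048² = 0.002304.
With s = a+b, Var = μ(1−μ)/(s+1), so s+1 = (0.15×0.85)/0.002304 = 55.3385 and s = 54.3385.
a = μs = 8.15, b = (1−μ)s = 46.19.

a = 8.15, b = 46.19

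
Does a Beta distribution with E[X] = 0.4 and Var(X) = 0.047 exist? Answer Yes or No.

Yes

For any Beta, Var(X) < E[X]·(1−E[X]).
Here μ(1−μ) = 0.4×0.6 = 0.24, and 0.047 < 0.24.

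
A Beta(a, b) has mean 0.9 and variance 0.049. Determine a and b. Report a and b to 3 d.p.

a = 0.753, b = 0.084

Let s = a+b. The Beta variance is μ(1−μ)/(s+1).
So s+1 = μ(1−μ)/σ² = (0.9×0.1)/0.049 = 0.09/0.049 = 1.8367, giving s = 0.8367.
Then a = μs = 0.9×0.8367 = 0.753 and b = (1−μ)s = 0.1×0.8367 = 0.084.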